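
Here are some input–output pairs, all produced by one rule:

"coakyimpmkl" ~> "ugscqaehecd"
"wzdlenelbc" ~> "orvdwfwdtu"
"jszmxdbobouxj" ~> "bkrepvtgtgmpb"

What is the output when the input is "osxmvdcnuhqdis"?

What's happening: shift every letter 8 places backward in the alphabet (wrapping around).
For "osxmvdcnuhqdis" the result is "gkpenvufmzivak".

gkpenvufmzivak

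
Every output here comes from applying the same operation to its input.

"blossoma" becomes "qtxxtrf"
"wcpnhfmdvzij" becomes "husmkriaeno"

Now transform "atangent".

yfsljsy

The transformation: delete the first character, then shift every letter 5 places forward in the alphabet (wrapping around).
Starting from "atangent": after the first operation, "tangent"; after the second, "yfsljsy".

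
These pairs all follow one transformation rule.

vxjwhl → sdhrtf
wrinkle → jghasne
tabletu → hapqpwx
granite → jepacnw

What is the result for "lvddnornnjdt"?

zjknjjfzphrz

In each case the input is transformed by: shift every letter 4 places backward in the alphabet (wrapping around), then move the first 3 characters to the end (rotate left by 3).
On "lvddnornnjdt" that produces "zjknjjfzphrz".
(Check on "vxjwhl": → "rtfsdh" → "sdhrtf" ✓)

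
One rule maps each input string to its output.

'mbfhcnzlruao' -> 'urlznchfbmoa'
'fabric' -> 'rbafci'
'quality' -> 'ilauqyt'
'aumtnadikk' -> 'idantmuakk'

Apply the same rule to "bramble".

bmarbel

The rule is to reverse the string, then move the first 2 characters to the end (rotate left by 2).
"bramble" → "elbmarb" → "bmarbel".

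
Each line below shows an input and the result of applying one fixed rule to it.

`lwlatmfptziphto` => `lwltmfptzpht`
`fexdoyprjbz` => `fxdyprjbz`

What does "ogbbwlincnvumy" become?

Looking at the pairs, the operation is to remove every vowel.
Doing the same to "ogbbwlincnvumy": "gbbwlncnvmy".

gbbwlncnvmy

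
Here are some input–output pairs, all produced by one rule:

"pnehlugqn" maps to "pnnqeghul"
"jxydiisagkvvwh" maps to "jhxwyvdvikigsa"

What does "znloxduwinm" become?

The pattern: take characters alternately from the front and the back (1st, last, 2nd, 2nd-last, ...).
"znloxduwinm" → "zmnnliowxud".

zmnnliowxud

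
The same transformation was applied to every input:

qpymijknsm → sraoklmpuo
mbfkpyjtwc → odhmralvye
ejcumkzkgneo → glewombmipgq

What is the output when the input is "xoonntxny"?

zqqppvzpa

The transformation: shift every letter 2 places forward in the alphabet (wrapping around).
So "xoonntxny" becomes "zqqppvzpa".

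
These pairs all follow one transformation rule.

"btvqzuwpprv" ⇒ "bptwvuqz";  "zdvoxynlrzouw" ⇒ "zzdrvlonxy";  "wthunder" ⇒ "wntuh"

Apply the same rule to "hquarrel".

hrqau

Rule — delete the last 3 characters, then take characters alternately from the front and the back (1st, last, 2nd, 2nd-last, ...).
On "hquarrel": the first step gives "hquar", and the second then gives "hrqau".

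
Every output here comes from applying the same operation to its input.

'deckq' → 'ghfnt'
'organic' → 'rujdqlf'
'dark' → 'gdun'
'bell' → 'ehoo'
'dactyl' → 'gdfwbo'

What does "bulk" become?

The pattern: shift every letter 3 places forward in the alphabet (wrapping around).
For "bulk" the result is "exon".

exon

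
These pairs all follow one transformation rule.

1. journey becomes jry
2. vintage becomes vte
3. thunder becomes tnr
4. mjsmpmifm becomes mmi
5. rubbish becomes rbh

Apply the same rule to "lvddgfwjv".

ldw

Looking at the pairs, the operation is to keep one character in every 3, starting at position 1 (positions 1st, 4th, 7th, ...).
So "lvddgfwjv" becomes "ldw".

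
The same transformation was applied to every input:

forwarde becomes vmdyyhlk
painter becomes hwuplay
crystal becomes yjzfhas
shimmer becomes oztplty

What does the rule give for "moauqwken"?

vtbhdxlru

Rule — swap each adjacent pair of characters (1↔2, 3↔4, ...), then shift every letter 7 places forward in the alphabet (wrapping around).
On "moauqwken": the first step gives "omuawqekn", and the second then gives "vtbhdxlru".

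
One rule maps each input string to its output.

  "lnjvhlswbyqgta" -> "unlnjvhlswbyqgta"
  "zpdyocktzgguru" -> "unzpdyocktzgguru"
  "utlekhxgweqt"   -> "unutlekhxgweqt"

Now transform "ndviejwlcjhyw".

Looking at the pairs, the operation is to prepend "un".
Applying that to "ndviejwlcjhyw" gives "unndviejwlcjhyw".

unndviejwlcjhyw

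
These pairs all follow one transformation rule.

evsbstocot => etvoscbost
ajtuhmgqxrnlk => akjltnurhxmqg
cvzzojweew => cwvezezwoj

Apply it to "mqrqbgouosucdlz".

mzqlrdqcbugsoou

The rule is to take characters alternately from the front and the back (1st, last, 2nd, 2nd-last, ...).
So "mqrqbgouosucdlz" becomes "mzqlrdqcbugsoou".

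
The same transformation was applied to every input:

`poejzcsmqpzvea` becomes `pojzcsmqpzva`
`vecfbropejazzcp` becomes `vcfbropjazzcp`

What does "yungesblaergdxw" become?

The pattern: remove every "e".
Applying that to "yungesblaergdxw" gives "yungsblargdxw".

yungsblargdxw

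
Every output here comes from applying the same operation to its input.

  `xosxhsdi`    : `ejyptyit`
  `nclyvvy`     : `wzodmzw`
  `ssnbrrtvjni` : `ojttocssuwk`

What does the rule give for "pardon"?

What's happening: move the last 2 characters to the front (rotate right by 2), then shift every letter 1 place forward in the alphabet (wrapping around).
Applying both steps to "pardon": "onpard", then "poqbse".

poqbse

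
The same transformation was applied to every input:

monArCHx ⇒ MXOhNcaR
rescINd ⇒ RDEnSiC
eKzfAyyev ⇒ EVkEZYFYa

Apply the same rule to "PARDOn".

pNaord

What's happening: flip the case of every letter, then take characters alternately from the front and the back (1st, last, 2nd, 2nd-last, ...).
Doing the same to "PARDOn": "pNaord".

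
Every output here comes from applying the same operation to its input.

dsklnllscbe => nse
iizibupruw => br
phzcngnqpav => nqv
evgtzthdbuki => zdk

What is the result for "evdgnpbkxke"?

nke

The pattern: delete the first 3 characters, then keep one character in every 3, starting at position 2 (positions 2nd, 5th, 8th, ...).
Starting from "evdgnpbkxke": after the first operation, "gnpbkxke"; after the second, "nke".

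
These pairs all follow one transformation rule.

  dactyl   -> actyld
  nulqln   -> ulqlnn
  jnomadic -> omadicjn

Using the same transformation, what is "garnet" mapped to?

arnetg

The rule is to move the last 2 characters to the front (rotate right by 2), then swap the front and back halves of the string.
Working it through for "garnet": intermediate "etgarn", final "arnetg".
(Check on "jnomadic": → "icjnomad" → "omadicjn" ✓)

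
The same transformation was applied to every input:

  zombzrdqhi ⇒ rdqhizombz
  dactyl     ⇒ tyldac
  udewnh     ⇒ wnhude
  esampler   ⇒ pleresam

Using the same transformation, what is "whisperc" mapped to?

percwhis

The transformation: swap the front and back halves of the string.
On "whisperc" that produces "percwhis".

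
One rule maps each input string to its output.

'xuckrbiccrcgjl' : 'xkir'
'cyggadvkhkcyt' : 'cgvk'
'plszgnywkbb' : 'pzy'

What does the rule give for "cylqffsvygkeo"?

cqsg

Rule — delete the last 2 characters, then keep one character in every 3, starting at position 1 (positions 1st, 4th, 7th, ...).
For "cylqffsvygkeo", step one produces "cylqffsvygk"; step two turns that into "cqsg".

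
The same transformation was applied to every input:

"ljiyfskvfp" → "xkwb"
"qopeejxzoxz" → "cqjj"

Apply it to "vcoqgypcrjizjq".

hcbvv

The rule is to shift every letter 12 places forward in the alphabet (wrapping around), then keep one character in every 3, starting at position 1 (positions 1st, 4th, 7th, ...).
"vcoqgypcrjizjq" → "hoacskbodvulvc" → "hcbvv".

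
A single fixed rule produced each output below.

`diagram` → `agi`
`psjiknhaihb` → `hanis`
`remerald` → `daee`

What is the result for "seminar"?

Each output is the input with this applied: keep every other character starting from the second (positions 2nd, 4th, 6th, ...), then reverse the string.
"seminar" → "aie".

aie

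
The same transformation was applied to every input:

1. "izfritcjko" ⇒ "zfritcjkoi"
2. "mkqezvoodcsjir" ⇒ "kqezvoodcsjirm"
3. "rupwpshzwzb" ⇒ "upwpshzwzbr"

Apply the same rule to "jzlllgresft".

The pattern: move the first character to the end.
On "jzlllgresft" that produces "zlllgresftj".

zlllgresftj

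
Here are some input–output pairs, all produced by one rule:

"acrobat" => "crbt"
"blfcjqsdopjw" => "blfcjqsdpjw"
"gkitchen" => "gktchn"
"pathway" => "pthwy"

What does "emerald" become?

mrld

In each case the input is transformed by: remove every vowel.
So "emerald" becomes "mrld".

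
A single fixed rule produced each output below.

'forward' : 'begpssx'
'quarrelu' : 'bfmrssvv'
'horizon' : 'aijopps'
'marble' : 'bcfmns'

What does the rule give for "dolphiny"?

Looking at the pairs, the operation is to shift every letter 1 place forward in the alphabet (wrapping around), then sort the characters into alphabetical order.
Applying that to "dolphiny" gives "eijmopqz".

eijmopqz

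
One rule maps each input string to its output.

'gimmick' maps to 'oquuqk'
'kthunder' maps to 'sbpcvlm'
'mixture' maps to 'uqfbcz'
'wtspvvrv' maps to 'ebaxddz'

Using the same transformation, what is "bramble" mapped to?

Each output is the input with this applied: shift every letter 8 places forward in the alphabet (wrapping around), then delete the last character.
Applying that to "bramble" gives "jziujt".
(Check on "wtspvvrv": → "ebaxddzd" → "ebaxddz" ✓)

jziujt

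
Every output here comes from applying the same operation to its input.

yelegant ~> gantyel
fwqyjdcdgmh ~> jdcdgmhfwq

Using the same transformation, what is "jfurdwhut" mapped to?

dwhutjfu

Looking at the pairs, the operation is to move the first 3 characters to the end (rotate left by 3), then delete the first character.
"jfurdwhut" → "dwhutjfu".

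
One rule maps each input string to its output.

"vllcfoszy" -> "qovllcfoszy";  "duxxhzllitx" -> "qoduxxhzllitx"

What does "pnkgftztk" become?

The rule is to prepend "qo".
Doing the same to "pnkgftztk": "qopnkgftztk".

qopnkgftztk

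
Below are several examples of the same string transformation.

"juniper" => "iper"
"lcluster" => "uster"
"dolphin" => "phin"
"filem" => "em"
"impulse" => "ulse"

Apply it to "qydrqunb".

rqunb

The pattern: delete the first 3 characters.
"qydrqunb" → "rqunb".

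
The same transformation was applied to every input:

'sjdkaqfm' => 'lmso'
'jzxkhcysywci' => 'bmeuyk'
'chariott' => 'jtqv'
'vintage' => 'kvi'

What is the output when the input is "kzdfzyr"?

bha

Each output is the input with this applied: keep every other character starting from the second (positions 2nd, 4th, 6th, ...), then shift every letter 2 places forward in the alphabet (wrapping around).
"kzdfzyr" → "zfy" → "bha".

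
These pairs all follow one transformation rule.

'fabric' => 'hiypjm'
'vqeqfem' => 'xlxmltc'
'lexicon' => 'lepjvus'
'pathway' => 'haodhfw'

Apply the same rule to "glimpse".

Each output is the input with this applied: shift every letter 7 places forward in the alphabet (wrapping around), then move the first character to the end.
Applying both steps to "glimpse": "nsptwzl", then "sptwzln".

sptwzln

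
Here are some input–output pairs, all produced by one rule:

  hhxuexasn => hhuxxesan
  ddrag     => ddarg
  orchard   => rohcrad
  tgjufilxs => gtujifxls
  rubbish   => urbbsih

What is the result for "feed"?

Rule — swap each adjacent pair of characters (1↔2, 3↔4, ...).
On "feed" that produces "efde".

efde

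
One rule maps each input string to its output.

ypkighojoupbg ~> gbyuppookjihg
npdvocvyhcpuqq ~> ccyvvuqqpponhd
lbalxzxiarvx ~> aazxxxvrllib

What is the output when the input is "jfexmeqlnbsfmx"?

ebxxsqnmmljffe

The pattern: sort the characters into reverse alphabetical order, then move the last 2 characters to the front (rotate right by 2).
Working it through for "jfexmeqlnbsfmx": intermediate "xxsqnmmljffeeb", final "ebxxsqnmmljffe".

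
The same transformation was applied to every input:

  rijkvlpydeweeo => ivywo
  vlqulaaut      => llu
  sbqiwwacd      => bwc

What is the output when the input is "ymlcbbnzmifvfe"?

The rule is to keep one character in every 3, starting at position 2 (positions 2nd, 5th, 8th, ...).
Doing the same to "ymlcbbnzmifvfe": "mbzfe".

mbzfe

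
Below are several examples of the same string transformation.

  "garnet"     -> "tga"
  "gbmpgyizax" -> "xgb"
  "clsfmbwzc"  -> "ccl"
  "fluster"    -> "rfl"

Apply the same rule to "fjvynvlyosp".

In each case the input is transformed by: move the last character to the front, then keep only the first 3 characters.
On "fjvynvlyosp": the first step gives "pfjvynvlyos", and the second then gives "pfj".
(Check on "garnet": → "tgarne" → "tga" ✓)

pfj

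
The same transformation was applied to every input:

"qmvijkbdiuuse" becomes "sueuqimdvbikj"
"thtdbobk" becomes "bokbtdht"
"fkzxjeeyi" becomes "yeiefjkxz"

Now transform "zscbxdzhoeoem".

eomezoshczbdx

What's happening: move the last 2 characters to the front (rotate right by 2), then take characters alternately from the front and the back (1st, last, 2nd, 2nd-last, ...).
On "zscbxdzhoeoem": the first step gives "emzscbxdzhoeo", and the second then gives "eomezoshczbdx".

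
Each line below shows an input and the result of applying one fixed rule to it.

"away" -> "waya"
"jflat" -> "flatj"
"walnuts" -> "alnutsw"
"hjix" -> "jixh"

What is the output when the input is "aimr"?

imra

The transformation: move the first character to the end.
Doing the same to "aimr": "imra".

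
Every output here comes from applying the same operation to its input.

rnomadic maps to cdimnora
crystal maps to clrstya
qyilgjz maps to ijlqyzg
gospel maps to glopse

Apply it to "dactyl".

The pattern: sort the characters into alphabetical order, then move the first character to the end.
Applying both steps to "dactyl": "acdlty", then "cdltya".

cdltya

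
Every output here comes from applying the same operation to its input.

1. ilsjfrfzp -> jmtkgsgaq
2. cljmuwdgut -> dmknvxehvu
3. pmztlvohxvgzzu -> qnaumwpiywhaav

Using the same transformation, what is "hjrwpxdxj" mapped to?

What's happening: shift every letter 1 place forward in the alphabet (wrapping around).
"hjrwpxdxj" → "iksxqyeyk".

iksxqyeyk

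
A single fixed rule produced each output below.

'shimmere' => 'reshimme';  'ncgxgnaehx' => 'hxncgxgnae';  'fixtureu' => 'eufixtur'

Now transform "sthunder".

ersthund

Looking at the pairs, the operation is to move the last 2 characters to the front (rotate right by 2).
Doing the same to "sthunder": "ersthund".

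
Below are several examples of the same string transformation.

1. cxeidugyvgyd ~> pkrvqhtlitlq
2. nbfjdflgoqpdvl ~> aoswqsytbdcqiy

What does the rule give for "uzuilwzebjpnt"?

hmhvyjmrowcag

Looking at the pairs, the operation is to shift every letter 13 places forward in the alphabet (wrapping around) — i.e. ROT13.
Doing the same to "uzuilwzebjpnt": "hmhvyjmrowcag".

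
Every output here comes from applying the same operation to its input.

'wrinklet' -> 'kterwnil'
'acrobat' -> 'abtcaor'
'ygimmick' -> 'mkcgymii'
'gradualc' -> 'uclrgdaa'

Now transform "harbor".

rroahb

Looking at the pairs, the operation is to swap each adjacent pair of characters (1↔2, 3↔4, ...), then move the last 3 characters to the front (rotate right by 3).
Applying both steps to "harbor": "ahbrro", then "rroahb".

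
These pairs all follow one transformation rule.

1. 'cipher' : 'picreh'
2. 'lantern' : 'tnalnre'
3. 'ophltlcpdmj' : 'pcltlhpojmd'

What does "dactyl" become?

cadlyt

Each output is the input with this applied: reverse the string, then move the first 3 characters to the end (rotate left by 3).
On "dactyl": the first step gives "lytcad", and the second then gives "cadlyt".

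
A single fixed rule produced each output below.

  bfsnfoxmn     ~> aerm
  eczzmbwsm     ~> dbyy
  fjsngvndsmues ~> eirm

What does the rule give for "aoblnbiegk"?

In each case the input is transformed by: shift every letter 1 place backward in the alphabet (wrapping around), then keep only the first 4 characters.
Starting from "aoblnbiegk": after the first operation, "znakmahdfj"; after the second, "znak".

znak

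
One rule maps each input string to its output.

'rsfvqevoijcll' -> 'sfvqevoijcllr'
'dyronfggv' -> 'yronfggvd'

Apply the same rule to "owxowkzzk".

The rule is to move the first character to the end.
Applying that to "owxowkzzk" gives "wxowkzzko".

wxowkzzko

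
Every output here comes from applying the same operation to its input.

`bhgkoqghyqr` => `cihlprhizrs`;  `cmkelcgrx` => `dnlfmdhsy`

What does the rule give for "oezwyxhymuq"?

What's happening: shift every letter 1 place forward in the alphabet (wrapping around).
So "oezwyxhymuq" becomes "pfaxzyiznvr".

pfaxzyiznvr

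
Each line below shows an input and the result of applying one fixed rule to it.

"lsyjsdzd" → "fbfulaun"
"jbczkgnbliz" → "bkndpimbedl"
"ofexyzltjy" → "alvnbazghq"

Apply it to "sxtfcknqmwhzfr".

thbjyospmehvzu

In each case the input is transformed by: reverse the string, then shift every letter 2 places forward in the alphabet (wrapping around).
"sxtfcknqmwhzfr" → "rfzhwmqnkcftxs" → "thbjyospmehvzu".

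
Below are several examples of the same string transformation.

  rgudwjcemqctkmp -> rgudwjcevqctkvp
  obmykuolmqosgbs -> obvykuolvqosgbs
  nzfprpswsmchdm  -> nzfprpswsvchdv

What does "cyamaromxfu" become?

cyavarovxfu

The rule is to replace every "m" with "v".
Applying that to "cyamaromxfu" gives "cyavarovxfu".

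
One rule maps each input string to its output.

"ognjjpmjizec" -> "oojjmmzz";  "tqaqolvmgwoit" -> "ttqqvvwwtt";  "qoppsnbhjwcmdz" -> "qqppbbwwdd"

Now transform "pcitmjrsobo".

The pattern: keep one character in every 3, starting at position 1 (positions 1st, 4th, 7th, ...), then double every character.
"pcitmjrsobo" → "ptrb" → "ppttrrbb".

ppttrrbb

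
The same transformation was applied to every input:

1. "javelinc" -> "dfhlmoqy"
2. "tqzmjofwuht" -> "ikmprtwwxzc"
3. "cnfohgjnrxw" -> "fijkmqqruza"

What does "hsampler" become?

dhkopsuv

Looking at the pairs, the operation is to sort the characters into alphabetical order, then shift every letter 3 places forward in the alphabet (wrapping around).
For "hsampler", step one produces "aehlmprs"; step two turns that into "dhkopsuv".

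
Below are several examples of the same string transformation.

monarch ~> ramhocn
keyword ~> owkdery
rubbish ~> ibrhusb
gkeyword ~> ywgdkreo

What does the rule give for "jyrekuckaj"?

kujjyarkec

What's happening: take characters alternately from the front and the back (1st, last, 2nd, 2nd-last, ...), then move the last 2 characters to the front (rotate right by 2).
Applying both steps to "jyrekuckaj": "jjyarkecku", then "kujjyarkec".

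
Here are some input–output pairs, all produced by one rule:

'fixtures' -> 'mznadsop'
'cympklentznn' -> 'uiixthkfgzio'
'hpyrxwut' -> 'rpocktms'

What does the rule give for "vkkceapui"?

kpdqffxzv

Looking at the pairs, the operation is to move the last 3 characters to the front (rotate right by 3), then shift every letter 5 places backward in the alphabet (wrapping around).
Starting from "vkkceapui": after the first operation, "puivkkcea"; after the second, "kpdqffxzv".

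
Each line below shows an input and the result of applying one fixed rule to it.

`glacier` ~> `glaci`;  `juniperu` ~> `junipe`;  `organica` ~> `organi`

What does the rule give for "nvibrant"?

The rule is to delete the last 2 characters.
"nvibrant" → "nvibra".

nvibra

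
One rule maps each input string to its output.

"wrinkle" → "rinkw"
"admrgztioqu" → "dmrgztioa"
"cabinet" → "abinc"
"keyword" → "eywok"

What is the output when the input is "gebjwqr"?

The pattern: delete the last 2 characters, then move the first character to the end.
For "gebjwqr", step one produces "gebjw"; step two turns that into "ebjwg".
(Check on "wrinkle": → "wrink" → "rinkw" ✓)

ebjwg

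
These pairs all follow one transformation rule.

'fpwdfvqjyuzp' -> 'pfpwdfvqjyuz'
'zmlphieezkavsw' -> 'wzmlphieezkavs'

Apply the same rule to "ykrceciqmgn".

nykrceciqmg

The rule is to move the last character to the front.
Doing the same to "ykrceciqmgn": "nykrceciqmg".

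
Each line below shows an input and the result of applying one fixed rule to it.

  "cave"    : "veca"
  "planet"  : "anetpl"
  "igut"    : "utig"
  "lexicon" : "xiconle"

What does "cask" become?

Rule — move the first 2 characters to the end (rotate left by 2).
"cask" → "skca".

skca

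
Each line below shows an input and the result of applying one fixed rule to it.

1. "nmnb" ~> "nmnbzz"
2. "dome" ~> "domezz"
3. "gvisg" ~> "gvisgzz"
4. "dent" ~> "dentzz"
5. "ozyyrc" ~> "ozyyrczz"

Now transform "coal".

coalzz

The rule is to append "zz".
"coal" → "coalzz".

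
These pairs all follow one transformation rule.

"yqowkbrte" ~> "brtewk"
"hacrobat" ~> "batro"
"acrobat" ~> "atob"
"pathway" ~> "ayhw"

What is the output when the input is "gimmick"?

ckmi

In each case the input is transformed by: delete the first 3 characters, then move the first 2 characters to the end (rotate left by 2).
Starting from "gimmick": after the first operation, "mick"; after the second, "ckmi".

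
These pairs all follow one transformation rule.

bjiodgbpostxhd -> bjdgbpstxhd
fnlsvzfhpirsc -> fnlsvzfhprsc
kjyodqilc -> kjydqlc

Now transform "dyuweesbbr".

The transformation: remove every vowel.
On "dyuweesbbr" that produces "dywsbbr".

dywsbbr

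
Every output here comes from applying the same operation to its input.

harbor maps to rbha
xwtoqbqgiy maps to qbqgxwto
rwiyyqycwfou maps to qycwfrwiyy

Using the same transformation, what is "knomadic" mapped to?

madkno

Looking at the pairs, the operation is to delete the last 2 characters, then swap the front and back halves of the string.
On "knomadic": the first step gives "knomad", and the second then gives "madkno".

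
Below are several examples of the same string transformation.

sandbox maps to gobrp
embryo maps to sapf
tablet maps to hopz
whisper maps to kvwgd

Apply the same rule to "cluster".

Rule — shift every letter 12 places backward in the alphabet (wrapping around), then delete the last 2 characters.
For "cluster", step one produces "qzighsf"; step two turns that into "qzigh".

qzigh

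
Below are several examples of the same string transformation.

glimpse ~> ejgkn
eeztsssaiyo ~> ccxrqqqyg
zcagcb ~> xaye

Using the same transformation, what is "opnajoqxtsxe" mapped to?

mnlyhmovrq

Each output is the input with this applied: shift every letter 2 places backward in the alphabet (wrapping around), then delete the last 2 characters.
Starting from "opnajoqxtsxe": after the first operation, "mnlyhmovrqvc"; after the second, "mnlyhmovrq".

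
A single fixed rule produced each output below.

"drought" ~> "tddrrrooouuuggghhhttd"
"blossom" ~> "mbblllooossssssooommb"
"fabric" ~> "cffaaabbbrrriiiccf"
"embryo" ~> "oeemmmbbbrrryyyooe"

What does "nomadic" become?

The rule is to repeat every character 3 times, then swap the first and last characters.
Applying both steps to "nomadic": "nnnooommmaaadddiiiccc", then "cnnooommmaaadddiiiccn".

cnnooommmaaadddiiiccn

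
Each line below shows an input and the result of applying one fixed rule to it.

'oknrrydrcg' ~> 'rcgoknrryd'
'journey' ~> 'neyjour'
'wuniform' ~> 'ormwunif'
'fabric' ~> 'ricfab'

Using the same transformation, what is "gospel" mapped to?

The rule is to move the last 3 characters to the front (rotate right by 3).
So "gospel" becomes "pelgos".

pelgos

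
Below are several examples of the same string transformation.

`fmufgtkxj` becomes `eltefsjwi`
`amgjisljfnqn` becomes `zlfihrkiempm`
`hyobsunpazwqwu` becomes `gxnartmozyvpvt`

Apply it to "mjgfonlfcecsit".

The transformation: shift every letter 1 place backward in the alphabet (wrapping around).
On "mjgfonlfcecsit" that produces "lifenmkebdbrhs".

lifenmkebdbrhs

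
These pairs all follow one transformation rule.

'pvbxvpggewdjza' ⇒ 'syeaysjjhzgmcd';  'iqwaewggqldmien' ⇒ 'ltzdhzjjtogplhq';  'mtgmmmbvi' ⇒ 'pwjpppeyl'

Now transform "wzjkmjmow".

Looking at the pairs, the operation is to shift every letter 3 places forward in the alphabet (wrapping around).
"wzjkmjmow" → "zcmnpmprz".

zcmnpmprz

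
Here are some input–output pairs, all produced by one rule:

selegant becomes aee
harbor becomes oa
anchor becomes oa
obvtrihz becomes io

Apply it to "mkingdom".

Each output is the input with this applied: swap the front and back halves of the string, then keep only the vowels.
For "mkingdom", step one produces "gdommkin"; step two turns that into "oi".
(Check on "anchor": → "horanc" → "oa" ✓)

oi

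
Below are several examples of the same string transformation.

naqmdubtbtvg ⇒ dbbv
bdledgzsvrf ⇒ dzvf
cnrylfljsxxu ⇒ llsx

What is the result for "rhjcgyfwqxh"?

gfqh

Each output is the input with this applied: keep every other character starting from the first (positions 1st, 3rd, 5th, ...), then keep only the last 4 characters.
On "rhjcgyfwqxh": the first step gives "rjgfqh", and the second then gives "gfqh".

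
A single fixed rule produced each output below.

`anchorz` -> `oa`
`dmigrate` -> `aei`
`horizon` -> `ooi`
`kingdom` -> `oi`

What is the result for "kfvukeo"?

eou

In each case the input is transformed by: move the last 3 characters to the front (rotate right by 3), then keep only the vowels.
On "kfvukeo": the first step gives "keokfvu", and the second then gives "eou".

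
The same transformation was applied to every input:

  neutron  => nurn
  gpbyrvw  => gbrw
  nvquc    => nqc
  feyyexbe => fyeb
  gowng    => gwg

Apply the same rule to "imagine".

The rule is to keep every other character starting from the first (positions 1st, 3rd, 5th, ...).
Doing the same to "imagine": "iaie".

iaie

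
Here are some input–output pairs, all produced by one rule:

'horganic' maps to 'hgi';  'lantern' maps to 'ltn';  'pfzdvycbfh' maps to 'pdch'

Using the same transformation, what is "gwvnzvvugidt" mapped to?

Rule — keep one character in every 3, starting at position 1 (positions 1st, 4th, 7th, ...).
For "gwvnzvvugidt" the result is "gnvi".

gnvi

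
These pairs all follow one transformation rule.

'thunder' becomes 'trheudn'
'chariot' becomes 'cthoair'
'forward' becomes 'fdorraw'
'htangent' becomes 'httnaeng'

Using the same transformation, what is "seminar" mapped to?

In each case the input is transformed by: take characters alternately from the front and the back (1st, last, 2nd, 2nd-last, ...).
Applying that to "seminar" gives "sreamni".

sreamni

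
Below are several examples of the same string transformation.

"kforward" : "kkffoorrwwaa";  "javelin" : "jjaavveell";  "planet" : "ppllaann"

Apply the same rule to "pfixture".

ppffiixxttuu

Each output is the input with this applied: delete the last 2 characters, then double every character.
Starting from "pfixture": after the first operation, "pfixtu"; after the second, "ppffiixxttuu".
(Check on "kforward": → "kforwa" → "kkffoorrwwaa" ✓)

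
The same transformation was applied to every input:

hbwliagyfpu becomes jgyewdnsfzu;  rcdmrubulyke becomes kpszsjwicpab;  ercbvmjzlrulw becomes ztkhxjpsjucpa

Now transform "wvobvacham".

The rule is to shift every letter 2 places backward in the alphabet (wrapping around), then move the first 3 characters to the end (rotate left by 3).
Applying both steps to "wvobvacham": "utmztyafyk", then "ztyafykutm".

ztyafykutm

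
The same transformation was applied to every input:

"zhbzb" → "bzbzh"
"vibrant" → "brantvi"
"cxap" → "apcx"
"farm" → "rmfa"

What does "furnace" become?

rnacefu

The pattern: move the first 2 characters to the end (rotate left by 2).
On "furnace" that produces "rnacefu".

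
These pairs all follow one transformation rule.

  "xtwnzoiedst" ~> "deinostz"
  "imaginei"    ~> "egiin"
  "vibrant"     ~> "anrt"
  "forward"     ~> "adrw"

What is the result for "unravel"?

The rule is to delete the first 3 characters, then sort the characters into alphabetical order.
For "unravel", step one produces "avel"; step two turns that into "aelv".

aelv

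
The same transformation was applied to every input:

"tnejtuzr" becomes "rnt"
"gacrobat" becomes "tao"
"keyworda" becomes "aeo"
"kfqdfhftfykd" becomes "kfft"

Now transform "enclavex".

xna

In each case the input is transformed by: keep one character in every 3, starting at position 2 (positions 2nd, 5th, 8th, ...), then move the last character to the front.
For "enclavex", step one produces "nax"; step two turns that into "xna".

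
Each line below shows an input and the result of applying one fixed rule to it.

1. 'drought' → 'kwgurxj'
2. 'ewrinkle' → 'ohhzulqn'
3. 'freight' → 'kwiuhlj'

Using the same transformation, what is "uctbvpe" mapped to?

shxfwey

Each output is the input with this applied: shift every letter 3 places forward in the alphabet (wrapping around), then move the last 2 characters to the front (rotate right by 2).
So "uctbvpe" becomes "shxfwey".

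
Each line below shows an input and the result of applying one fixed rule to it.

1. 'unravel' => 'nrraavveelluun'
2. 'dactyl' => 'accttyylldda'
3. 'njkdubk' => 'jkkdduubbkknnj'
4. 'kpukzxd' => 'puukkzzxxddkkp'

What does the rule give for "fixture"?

ixxttuurreeffi

In each case the input is transformed by: double every character, then move the first 3 characters to the end (rotate left by 3).
On "fixture": the first step gives "ffiixxttuurree", and the second then gives "ixxttuurreeffi".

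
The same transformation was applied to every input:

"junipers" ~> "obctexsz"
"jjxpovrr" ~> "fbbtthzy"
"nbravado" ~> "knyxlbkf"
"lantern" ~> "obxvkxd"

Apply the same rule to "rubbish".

Each output is the input with this applied: move the last 3 characters to the front (rotate right by 3), then shift every letter 10 places forward in the alphabet (wrapping around).
On "rubbish": the first step gives "ishrubb", and the second then gives "scrbell".
(Check on "nbravado": → "adonbrav" → "knyxlbkf" ✓)

scrbell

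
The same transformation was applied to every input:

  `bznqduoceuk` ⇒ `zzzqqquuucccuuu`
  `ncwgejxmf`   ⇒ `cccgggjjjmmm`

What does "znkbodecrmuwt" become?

nnnbbbdddcccmmmwww

Each output is the input with this applied: keep every other character starting from the second (positions 2nd, 4th, 6th, ...), then repeat every character 3 times.
For "znkbodecrmuwt", step one produces "nbdcmw"; step two turns that into "nnnbbbdddcccmmmwww".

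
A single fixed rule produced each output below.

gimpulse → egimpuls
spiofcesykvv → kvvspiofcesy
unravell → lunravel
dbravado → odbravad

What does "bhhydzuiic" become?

icbhhydzui

Each output is the input with this applied: move the first 3 characters to the end (rotate left by 3), then swap the front and back halves of the string.
On "bhhydzuiic": the first step gives "ydzuiicbhh", and the second then gives "icbhhydzui".
(Check on "gimpulse": → "pulsegim" → "egimpuls" ✓)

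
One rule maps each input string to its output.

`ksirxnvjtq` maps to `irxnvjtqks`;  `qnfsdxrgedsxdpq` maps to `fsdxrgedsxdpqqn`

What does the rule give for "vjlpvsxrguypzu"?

lpvsxrguypzuvj

The rule is to move the first 2 characters to the end (rotate left by 2).
So "vjlpvsxrguypzu" becomes "lpvsxrguypzuvj".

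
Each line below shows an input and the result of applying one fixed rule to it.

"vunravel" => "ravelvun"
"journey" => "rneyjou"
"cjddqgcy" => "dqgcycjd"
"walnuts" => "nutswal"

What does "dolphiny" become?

The transformation: move the first 3 characters to the end (rotate left by 3).
Doing the same to "dolphiny": "phinydol".

phinydol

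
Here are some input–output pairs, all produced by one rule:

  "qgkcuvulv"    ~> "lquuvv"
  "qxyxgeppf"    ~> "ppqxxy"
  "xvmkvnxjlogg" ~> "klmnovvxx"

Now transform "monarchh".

hmnor

Looking at the pairs, the operation is to sort the characters into alphabetical order, then delete the first 3 characters.
Starting from "monarchh": after the first operation, "achhmnor"; after the second, "hmnor".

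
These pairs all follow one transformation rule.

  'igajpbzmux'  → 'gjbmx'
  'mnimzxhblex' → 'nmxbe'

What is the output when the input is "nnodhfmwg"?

ndfw

The rule is to keep every other character starting from the second (positions 2nd, 4th, 6th, ...).
Doing the same to "nnodhfmwg": "ndfw".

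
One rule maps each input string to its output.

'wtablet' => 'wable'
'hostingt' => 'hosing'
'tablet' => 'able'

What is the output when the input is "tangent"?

angen

Rule — remove every "t".
Doing the same to "tangent": "angen".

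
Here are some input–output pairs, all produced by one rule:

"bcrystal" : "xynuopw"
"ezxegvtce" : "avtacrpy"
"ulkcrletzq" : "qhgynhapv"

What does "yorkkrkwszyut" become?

uknggngsovuq

The transformation: shift every letter 4 places backward in the alphabet (wrapping around), then delete the last character.
Starting from "yorkkrkwszyut": after the first operation, "uknggngsovuqp"; after the second, "uknggngsovuq".
(Check on "bcrystal": → "xynuopwh" → "xynuopw" ✓)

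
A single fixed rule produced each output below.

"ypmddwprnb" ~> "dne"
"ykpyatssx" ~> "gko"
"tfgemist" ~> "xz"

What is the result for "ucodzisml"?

The pattern: shift every letter 9 places backward in the alphabet (wrapping around), then keep one character in every 3, starting at position 3 (positions 3rd, 6th, 9th, ...).
Starting from "ucodzisml": after the first operation, "ltfuqzjdc"; after the second, "fzc".

fzc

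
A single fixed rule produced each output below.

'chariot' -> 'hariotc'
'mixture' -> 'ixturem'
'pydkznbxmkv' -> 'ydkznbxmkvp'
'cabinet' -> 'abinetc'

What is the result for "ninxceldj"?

Each output is the input with this applied: move the first character to the end.
Doing the same to "ninxceldj": "inxceldjn".

inxceldjn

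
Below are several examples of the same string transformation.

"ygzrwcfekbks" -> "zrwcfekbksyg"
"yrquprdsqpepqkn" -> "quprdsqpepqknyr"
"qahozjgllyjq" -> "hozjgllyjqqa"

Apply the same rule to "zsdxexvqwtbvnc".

dxexvqwtbvnczs

The transformation: move the first 2 characters to the end (rotate left by 2).
So "zsdxexvqwtbvnc" becomes "dxexvqwtbvnczs".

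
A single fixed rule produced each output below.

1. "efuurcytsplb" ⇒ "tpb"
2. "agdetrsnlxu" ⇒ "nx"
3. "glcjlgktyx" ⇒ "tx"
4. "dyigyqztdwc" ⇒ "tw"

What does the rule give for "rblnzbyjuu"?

ju

Looking at the pairs, the operation is to keep every other character starting from the second (positions 2nd, 4th, 6th, ...), then delete the first 3 characters.
Working it through for "rblnzbyjuu": intermediate "bnbju", final "ju".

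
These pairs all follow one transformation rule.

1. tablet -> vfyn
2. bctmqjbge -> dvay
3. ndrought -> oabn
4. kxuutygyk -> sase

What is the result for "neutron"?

nlih

What's happening: shift every letter 6 places backward in the alphabet (wrapping around), then keep only the last 4 characters.
Working it through for "neutron": intermediate "hyonlih", final "nlih".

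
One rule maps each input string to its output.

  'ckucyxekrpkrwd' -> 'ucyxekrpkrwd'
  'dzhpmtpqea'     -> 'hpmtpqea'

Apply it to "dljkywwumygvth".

Each output is the input with this applied: delete the first 2 characters.
"dljkywwumygvth" → "jkywwumygvth".

jkywwumygvth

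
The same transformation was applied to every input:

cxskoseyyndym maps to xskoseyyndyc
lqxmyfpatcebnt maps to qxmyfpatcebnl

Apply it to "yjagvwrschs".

jagvwrschy

Looking at the pairs, the operation is to delete the last character, then move the first character to the end.
For "yjagvwrschs" the result is "jagvwrschy".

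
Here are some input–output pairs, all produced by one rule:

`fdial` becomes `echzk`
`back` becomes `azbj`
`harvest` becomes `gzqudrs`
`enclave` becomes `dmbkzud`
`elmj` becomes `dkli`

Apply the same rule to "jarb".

The pattern: shift every letter 1 place backward in the alphabet (wrapping around).
For "jarb" the result is "izqa".

izqa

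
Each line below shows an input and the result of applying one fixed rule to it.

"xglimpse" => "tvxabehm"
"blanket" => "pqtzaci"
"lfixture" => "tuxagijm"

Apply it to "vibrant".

In each case the input is transformed by: sort the characters into alphabetical order, then shift every letter 11 places backward in the alphabet (wrapping around).
Applying both steps to "vibrant": "abinrtv", then "pqxcgik".

pqxcgik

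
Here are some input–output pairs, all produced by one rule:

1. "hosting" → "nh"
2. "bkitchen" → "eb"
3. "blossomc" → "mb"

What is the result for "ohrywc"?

The transformation: swap the first and last characters, then keep only the last 2 characters.
"ohrywc" → "chrywo" → "wo".

wo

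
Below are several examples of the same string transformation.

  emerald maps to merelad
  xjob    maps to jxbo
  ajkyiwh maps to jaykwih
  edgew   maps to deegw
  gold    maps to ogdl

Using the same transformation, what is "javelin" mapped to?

Rule — swap each adjacent pair of characters (1↔2, 3↔4, ...).
So "javelin" becomes "ajeviln".

ajeviln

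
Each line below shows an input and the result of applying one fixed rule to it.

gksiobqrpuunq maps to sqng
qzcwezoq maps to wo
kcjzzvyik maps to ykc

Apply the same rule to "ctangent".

Rule — sort the characters into reverse alphabetical order, then keep one character in every 3, starting at position 3 (positions 3rd, 6th, 9th, ...).
Applying both steps to "ctangent": "ttnngeca", then "ne".

ne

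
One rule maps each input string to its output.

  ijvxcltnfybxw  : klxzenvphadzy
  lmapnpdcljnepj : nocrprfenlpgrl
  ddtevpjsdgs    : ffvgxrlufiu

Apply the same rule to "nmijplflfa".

poklrnhnhc

Rule — shift every letter 2 places forward in the alphabet (wrapping around).
Applying that to "nmijplflfa" gives "poklrnhnhc".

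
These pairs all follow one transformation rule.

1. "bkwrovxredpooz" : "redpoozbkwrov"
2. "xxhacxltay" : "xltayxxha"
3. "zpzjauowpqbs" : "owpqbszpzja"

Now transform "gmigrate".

Looking at the pairs, the operation is to swap the front and back halves of the string, then delete the last character.
On "gmigrate": the first step gives "rategmig", and the second then gives "rategmi".

rategmi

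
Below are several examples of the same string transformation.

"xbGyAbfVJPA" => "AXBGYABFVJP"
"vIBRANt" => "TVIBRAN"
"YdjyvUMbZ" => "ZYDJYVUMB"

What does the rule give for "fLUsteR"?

Looking at the pairs, the operation is to move the last character to the front, then convert every letter to uppercase.
Working it through for "fLUsteR": intermediate "RfLUste", final "RFLUSTE".

RFLUSTE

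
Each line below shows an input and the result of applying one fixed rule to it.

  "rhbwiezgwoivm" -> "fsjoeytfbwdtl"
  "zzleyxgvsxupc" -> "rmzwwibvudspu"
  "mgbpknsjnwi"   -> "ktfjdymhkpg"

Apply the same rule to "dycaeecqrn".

What's happening: move the last 3 characters to the front (rotate right by 3), then shift every letter 3 places backward in the alphabet (wrapping around).
Working it through for "dycaeecqrn": intermediate "qrndycaeec", final "nokavzxbbz".

nokavzxbbz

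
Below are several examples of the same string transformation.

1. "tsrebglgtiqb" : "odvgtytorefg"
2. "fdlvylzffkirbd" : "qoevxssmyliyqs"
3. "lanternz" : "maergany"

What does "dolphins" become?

favucybq

The rule is to shift every letter 13 places forward in the alphabet (wrapping around) — i.e. ROT13, then reverse the string.
For "dolphins", step one produces "qbycuvaf"; step two turns that into "favucybq".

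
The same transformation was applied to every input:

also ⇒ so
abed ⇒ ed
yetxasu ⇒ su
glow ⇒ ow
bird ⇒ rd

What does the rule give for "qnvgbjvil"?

il

Looking at the pairs, the operation is to keep only the last 2 characters.
On "qnvgbjvil" that produces "il".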